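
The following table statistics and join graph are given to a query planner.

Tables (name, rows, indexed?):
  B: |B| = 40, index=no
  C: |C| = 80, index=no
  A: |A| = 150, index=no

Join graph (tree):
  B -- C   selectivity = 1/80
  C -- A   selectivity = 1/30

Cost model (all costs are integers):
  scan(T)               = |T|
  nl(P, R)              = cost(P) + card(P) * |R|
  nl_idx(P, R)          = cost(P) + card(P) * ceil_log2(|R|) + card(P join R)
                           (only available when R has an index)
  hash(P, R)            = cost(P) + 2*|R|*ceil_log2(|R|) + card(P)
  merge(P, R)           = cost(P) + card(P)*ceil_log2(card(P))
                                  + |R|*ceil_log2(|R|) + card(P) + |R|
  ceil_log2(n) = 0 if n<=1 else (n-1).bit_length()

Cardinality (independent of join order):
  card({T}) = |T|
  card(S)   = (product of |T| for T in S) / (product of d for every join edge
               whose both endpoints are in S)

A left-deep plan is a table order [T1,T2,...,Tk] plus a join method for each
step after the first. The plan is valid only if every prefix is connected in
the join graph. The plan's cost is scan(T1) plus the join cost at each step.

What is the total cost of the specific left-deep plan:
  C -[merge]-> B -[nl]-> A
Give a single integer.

step 1: scan C: cost=80, card=80
step 2: join B via merge
    card(P join B) = 80*40/(80) = 40
    cost = 80 + 80*7 + 40*6 + 80 + 40 = 1000
step 3: join A via nl
    card(P join A) = 40*150/(30) = 200
    cost = 1000 + 40*150 = 7000

7000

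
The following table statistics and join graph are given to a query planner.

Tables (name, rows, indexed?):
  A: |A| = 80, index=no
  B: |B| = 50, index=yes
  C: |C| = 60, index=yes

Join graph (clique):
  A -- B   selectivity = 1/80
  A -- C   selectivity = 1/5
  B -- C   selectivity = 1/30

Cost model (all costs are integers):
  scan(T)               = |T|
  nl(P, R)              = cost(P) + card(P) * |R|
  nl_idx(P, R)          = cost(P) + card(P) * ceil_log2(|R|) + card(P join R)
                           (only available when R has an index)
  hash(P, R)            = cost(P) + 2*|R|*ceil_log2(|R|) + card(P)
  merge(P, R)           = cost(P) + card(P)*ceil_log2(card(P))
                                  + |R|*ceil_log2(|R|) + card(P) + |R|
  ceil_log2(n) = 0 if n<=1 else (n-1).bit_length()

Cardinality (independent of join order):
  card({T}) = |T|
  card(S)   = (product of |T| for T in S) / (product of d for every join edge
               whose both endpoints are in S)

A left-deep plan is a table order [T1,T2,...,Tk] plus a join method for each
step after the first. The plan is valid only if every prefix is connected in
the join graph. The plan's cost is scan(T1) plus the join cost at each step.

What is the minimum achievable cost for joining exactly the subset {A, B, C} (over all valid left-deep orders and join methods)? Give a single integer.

Selinger DP over subsets of {A,B,C}:
  {A}: scan cost=80, card=80
  {B}: scan cost=50, card=50
  {C}: scan cost=60, card=60
  {AB}: card=50; try (B,nl_idx)→610, (B,hash)→760, (A,merge)→1040, (B,merge)→1070, (A,hash)→1220, (A,nl)→4050 …(+1); best=610 via (B,nl_idx)
  {AC}: card=960; try (C,hash)→880, (A,merge)→1120, (C,merge)→1140, (A,hash)→1240, (C,nl_idx)→1520, (A,nl)→4860 …(+1); best=880 via (C,hash)
  {BC}: card=100; try (C,nl_idx)→450, (B,nl_idx)→520, (B,hash)→720, (C,hash)→820, (C,merge)→820, (B,merge)→830 …(+2); best=450 via (C,nl_idx)
  {ABC}: card=20; try (C,nl_idx)→930, (C,hash)→1380, (C,merge)→1380, (A,hash)→1670, (A,merge)→1890, (B,hash)→2440 …(+5); best=930 via (C,nl_idx)

930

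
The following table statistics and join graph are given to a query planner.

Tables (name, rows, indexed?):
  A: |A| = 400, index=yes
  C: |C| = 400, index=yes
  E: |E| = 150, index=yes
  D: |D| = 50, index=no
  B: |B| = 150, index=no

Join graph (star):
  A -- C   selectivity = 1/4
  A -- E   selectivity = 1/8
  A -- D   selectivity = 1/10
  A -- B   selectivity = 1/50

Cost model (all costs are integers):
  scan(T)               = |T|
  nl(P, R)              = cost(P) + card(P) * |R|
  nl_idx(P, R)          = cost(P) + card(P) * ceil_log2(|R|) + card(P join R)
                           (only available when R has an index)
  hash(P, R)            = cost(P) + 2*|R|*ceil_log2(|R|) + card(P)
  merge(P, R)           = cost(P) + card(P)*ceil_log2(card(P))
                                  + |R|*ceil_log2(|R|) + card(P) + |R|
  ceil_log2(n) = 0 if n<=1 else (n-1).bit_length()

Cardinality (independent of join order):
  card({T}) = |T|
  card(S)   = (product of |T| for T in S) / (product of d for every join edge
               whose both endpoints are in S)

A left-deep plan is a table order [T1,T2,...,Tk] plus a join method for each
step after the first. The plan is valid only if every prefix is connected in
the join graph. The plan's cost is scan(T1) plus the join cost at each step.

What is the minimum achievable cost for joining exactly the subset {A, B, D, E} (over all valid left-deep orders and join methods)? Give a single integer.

Selinger DP over subsets of {A,B,D,E}:
  {A}: scan cost=400, card=400
  {E}: scan cost=150, card=150
  {D}: scan cost=50, card=50
  {B}: scan cost=150, card=150
  {AE}: card=7500; try (E,hash)→3200, (A,merge)→5500, (E,merge)→5750, (A,hash)→7500, (A,nl_idx)→9000, (E,nl_idx)→11100 …(+2); best=3200 via (E,hash)
  {AD}: card=2000; try (D,hash)→1400, (A,nl_idx)→2500, (A,merge)→4400, (D,merge)→4750, (A,hash)→7300, (A,nl)→20050 …(+1); best=1400 via (D,hash)
  {AB}: card=1200; try (A,nl_idx)→2700, (B,hash)→3200, (A,merge)→5500, (B,merge)→5750, (A,hash)→7500, (A,nl)→60150 …(+1); best=2700 via (A,nl_idx)
  {ADE}: card=37500; try (E,hash)→5800, (D,hash)→11300, (E,merge)→26750, (E,nl_idx)→54900, (D,merge)→108550, (E,nl)→301400 …(+1); best=5800 via (E,hash)
  {ABE}: card=22500; try (E,hash)→6300, (B,hash)→13100, (E,merge)→18450, (E,nl_idx)→34800, (B,merge)→109550, (E,nl)→182700 …(+1); best=6300 via (E,hash)
  {ABD}: card=6000; try (D,hash)→4500, (B,hash)→5800, (D,merge)→17450, (B,merge)→26750, (D,nl)→62700, (B,nl)→301400; best=4500 via (D,hash)
  {ABDE}: card=112500; try (E,hash)→12900, (D,hash)→29400, (B,hash)→45700, (E,merge)→89850, (E,nl_idx)→165000, (D,merge)→366650 …(+4); best=12900 via (E,hash)

12900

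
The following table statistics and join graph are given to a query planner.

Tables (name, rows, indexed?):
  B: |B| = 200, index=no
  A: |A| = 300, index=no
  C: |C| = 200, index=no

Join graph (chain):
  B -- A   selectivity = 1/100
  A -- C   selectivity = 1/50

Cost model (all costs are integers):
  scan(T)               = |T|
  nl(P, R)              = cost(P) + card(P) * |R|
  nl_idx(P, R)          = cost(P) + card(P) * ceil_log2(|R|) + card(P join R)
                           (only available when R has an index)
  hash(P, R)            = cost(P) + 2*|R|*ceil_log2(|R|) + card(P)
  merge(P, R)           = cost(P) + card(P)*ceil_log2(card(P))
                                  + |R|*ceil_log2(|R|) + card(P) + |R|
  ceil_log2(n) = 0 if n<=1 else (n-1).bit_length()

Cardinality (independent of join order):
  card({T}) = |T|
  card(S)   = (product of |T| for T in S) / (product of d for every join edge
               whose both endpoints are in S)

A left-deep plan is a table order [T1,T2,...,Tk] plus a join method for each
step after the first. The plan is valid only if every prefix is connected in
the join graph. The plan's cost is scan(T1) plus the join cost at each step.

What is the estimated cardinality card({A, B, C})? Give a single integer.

Tables in S: A(300), B(200), C(200)
Edges inside S: B-A(d=100), A-C(d=50)
numerator = 300 * 200 * 200 = 12000000
denominator = 100 * 50 = 5000
card(S) = 12000000 / 5000 = 2400

2400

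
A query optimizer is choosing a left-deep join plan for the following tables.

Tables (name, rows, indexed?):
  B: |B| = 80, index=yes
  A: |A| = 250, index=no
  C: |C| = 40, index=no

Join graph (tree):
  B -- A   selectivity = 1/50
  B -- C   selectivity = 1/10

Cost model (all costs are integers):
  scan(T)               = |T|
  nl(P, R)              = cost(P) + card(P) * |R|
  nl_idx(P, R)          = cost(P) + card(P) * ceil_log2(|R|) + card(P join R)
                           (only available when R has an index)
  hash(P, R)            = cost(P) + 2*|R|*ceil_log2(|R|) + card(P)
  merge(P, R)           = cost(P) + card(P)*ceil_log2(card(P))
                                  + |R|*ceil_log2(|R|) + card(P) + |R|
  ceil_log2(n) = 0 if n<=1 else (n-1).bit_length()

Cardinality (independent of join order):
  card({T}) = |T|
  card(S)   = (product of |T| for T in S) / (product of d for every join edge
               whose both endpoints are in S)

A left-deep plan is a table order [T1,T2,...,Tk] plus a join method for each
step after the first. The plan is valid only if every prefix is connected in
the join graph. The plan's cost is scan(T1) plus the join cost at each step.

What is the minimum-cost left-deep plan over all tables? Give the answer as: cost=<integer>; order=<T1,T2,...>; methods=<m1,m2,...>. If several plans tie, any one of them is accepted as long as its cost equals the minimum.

Selinger DP (subsets sized 1..n):
  {B}: scan cost=80, card=80
  {A}: scan cost=250, card=250
  {C}: scan cost=40, card=40
  {AB}: card=400; try (B,hash)→1620, (B,nl_idx)→2400, (A,merge)→2970, (B,merge)→3140, (A,hash)→4160, (A,nl)→20080 …(+1); best=1620 via (B,hash)
  {BC}: card=320; try (C,hash)→640, (B,nl_idx)→640, (B,merge)→960, (C,merge)→1000, (B,hash)→1200, (B,nl)→3240 …(+1); best=640 via (C,hash)
  {ABC}: card=1600; try (C,hash)→2500, (A,hash)→4960, (C,merge)→5900, (A,merge)→6090, (C,nl)→17620, (A,nl)→80640; best=2500 via (C,hash)

cost=2500; order=A,B,C; methods=hash,hash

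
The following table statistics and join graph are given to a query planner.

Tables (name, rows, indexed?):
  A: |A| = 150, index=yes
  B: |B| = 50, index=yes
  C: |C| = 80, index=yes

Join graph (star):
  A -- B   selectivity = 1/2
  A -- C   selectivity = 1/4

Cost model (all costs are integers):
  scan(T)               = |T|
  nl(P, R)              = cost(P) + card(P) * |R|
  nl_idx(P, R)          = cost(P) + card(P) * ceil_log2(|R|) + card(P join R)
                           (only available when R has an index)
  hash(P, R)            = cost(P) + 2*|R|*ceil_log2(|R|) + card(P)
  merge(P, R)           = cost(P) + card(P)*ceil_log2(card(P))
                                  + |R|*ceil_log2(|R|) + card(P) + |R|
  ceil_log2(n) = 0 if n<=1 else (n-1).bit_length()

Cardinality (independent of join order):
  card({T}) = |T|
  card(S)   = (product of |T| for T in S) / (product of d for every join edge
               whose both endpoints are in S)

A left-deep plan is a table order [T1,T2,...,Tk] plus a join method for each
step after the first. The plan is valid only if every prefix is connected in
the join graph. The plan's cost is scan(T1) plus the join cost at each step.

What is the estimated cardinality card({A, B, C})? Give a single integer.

75000

Tables in S: A(150), B(50), C(80)
Edges inside S: A-B(d=2), A-C(d=4)
numerator = 150 * 50 * 80 = 600000
denominator = 2 * 4 = 8
card(S) = 600000 / 8 = 75000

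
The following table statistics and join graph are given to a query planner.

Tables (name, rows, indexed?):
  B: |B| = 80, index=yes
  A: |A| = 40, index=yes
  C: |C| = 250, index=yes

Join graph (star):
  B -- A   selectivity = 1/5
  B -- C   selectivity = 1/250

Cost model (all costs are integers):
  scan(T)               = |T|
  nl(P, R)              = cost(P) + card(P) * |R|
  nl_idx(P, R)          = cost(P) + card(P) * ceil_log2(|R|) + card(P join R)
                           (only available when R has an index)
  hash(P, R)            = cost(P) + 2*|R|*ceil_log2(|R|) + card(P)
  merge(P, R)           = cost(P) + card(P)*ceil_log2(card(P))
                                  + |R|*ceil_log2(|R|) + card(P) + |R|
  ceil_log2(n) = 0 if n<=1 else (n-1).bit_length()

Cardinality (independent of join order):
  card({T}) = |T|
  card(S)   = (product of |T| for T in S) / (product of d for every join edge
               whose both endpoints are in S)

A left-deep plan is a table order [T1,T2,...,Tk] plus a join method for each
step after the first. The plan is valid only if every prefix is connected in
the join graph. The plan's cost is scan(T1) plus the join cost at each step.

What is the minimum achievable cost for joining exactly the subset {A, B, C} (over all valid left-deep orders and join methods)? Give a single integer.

1360

Selinger DP over subsets of {A,B,C}:
  {B}: scan cost=80, card=80
  {A}: scan cost=40, card=40
  {C}: scan cost=250, card=250
  {AB}: card=640; try (A,hash)→640, (B,merge)→960, (B,nl_idx)→960, (A,merge)→1000, (B,hash)→1200, (A,nl_idx)→1200 …(+2); best=640 via (A,hash)
  {BC}: card=80; try (C,nl_idx)→800, (B,hash)→1620, (B,nl_idx)→2080, (C,merge)→2970, (B,merge)→3140, (C,hash)→4160 …(+2); best=800 via (C,nl_idx)
  {ABC}: card=640; try (A,hash)→1360, (A,merge)→1720, (A,nl_idx)→1920, (A,nl)→4000, (C,hash)→5280, (C,nl_idx)→6400 …(+2); best=1360 via (A,hash)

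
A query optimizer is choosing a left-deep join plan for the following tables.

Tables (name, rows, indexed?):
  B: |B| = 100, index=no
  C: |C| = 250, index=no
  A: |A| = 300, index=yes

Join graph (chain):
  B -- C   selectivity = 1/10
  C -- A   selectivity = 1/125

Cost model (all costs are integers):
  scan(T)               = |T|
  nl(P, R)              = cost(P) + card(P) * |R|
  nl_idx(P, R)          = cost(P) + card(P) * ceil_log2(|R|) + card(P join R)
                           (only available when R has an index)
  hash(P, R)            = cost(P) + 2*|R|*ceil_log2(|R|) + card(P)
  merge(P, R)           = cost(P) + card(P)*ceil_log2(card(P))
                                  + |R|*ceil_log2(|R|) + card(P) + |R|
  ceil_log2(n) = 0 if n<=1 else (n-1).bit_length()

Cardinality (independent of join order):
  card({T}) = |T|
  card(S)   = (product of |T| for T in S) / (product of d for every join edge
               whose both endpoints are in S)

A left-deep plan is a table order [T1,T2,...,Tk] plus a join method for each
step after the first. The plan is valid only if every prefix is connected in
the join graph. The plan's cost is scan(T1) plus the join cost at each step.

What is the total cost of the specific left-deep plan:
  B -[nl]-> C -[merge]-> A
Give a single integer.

step 1: scan B: cost=100, card=100
step 2: join C via nl
    card(P join C) = 100*250/(10) = 2500
    cost = 100 + 100*250 = 25100
step 3: join A via merge
    card(P join A) = 2500*300/(125) = 6000
    cost = 25100 + 2500*12 + 300*9 + 2500 + 300 = 60600

60600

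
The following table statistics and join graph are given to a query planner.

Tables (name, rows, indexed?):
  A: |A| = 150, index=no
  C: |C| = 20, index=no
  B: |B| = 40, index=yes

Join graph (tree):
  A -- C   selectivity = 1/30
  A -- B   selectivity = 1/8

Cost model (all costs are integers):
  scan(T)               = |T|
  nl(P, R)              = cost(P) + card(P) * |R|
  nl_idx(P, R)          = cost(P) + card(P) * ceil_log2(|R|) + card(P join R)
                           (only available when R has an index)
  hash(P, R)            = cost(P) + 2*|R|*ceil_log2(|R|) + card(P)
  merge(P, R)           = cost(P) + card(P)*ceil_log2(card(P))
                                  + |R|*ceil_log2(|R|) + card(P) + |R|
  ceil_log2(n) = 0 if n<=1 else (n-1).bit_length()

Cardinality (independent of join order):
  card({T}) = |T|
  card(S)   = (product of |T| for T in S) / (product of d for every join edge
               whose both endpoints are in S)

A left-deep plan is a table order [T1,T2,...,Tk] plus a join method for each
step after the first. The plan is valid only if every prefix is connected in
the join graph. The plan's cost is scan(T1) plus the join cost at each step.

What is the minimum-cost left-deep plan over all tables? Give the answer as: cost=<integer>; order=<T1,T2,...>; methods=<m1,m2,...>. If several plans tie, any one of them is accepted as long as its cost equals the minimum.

Selinger DP (subsets sized 1..n):
  {A}: scan cost=150, card=150
  {C}: scan cost=20, card=20
  {B}: scan cost=40, card=40
  {AC}: card=100; try (C,hash)→500, (A,merge)→1490, (C,merge)→1620, (A,hash)→2440, (A,nl)→3020, (C,nl)→3150; best=500 via (C,hash)
  {AB}: card=750; try (B,hash)→780, (A,merge)→1670, (B,merge)→1780, (B,nl_idx)→1800, (A,hash)→2480, (A,nl)→6040 …(+1); best=780 via (B,hash)
  {ABC}: card=500; try (B,hash)→1080, (B,merge)→1580, (B,nl_idx)→1600, (C,hash)→1730, (B,nl)→4500, (C,merge)→9150 …(+1); best=1080 via (B,hash)

cost=1080; order=A,C,B; methods=hash,hash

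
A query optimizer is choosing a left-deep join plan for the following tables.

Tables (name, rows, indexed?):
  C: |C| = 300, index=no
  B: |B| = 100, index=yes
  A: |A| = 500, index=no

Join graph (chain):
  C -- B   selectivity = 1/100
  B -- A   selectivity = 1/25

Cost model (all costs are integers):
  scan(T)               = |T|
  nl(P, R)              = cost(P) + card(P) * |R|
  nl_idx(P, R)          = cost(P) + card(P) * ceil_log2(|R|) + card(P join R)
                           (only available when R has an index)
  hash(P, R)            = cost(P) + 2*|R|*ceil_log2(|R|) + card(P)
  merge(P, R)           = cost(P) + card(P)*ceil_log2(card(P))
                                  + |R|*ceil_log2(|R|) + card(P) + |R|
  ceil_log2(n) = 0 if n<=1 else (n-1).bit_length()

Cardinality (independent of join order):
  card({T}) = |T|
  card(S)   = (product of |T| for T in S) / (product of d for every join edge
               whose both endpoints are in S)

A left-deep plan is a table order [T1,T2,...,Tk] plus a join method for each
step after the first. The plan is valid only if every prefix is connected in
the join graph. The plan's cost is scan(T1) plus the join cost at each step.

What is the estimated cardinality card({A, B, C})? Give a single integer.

6000

Tables in S: A(500), B(100), C(300)
Edges inside S: C-B(d=100), B-A(d=25)
numerator = 500 * 100 * 300 = 15000000
denominator = 100 * 25 = 2500
card(S) = 15000000 / 2500 = 6000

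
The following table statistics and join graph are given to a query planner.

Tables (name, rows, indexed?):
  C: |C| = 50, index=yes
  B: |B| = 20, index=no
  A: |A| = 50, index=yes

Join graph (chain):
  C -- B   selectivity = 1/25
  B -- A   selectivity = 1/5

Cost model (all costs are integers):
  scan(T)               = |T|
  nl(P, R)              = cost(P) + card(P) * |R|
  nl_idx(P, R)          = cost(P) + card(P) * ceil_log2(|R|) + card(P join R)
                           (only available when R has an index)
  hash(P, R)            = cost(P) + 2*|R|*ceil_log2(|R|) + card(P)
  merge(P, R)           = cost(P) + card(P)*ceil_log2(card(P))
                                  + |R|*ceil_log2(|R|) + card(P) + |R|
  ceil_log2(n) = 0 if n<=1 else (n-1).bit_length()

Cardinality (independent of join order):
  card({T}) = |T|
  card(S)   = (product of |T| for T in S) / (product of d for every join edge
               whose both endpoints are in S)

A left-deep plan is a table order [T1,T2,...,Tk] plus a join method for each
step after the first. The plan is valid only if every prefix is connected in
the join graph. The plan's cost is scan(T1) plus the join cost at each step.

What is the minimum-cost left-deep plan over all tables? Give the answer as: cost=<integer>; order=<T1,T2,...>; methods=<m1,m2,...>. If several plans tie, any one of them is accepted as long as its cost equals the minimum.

Selinger DP (subsets sized 1..n):
  {C}: scan cost=50, card=50
  {B}: scan cost=20, card=20
  {A}: scan cost=50, card=50
  {BC}: card=40; try (C,nl_idx)→180, (B,hash)→300, (C,merge)→490, (B,merge)→520, (C,hash)→640, (C,nl)→1020 …(+1); best=180 via (C,nl_idx)
  {AB}: card=200; try (B,hash)→300, (A,nl_idx)→340, (A,merge)→490, (B,merge)→520, (A,hash)→640, (A,nl)→1020 …(+1); best=300 via (B,hash)
  {ABC}: card=400; try (A,merge)→810, (A,hash)→820, (A,nl_idx)→820, (C,hash)→1100, (C,nl_idx)→1900, (A,nl)→2180 …(+2); best=810 via (A,merge)

cost=810; order=B,C,A; methods=nl_idx,merge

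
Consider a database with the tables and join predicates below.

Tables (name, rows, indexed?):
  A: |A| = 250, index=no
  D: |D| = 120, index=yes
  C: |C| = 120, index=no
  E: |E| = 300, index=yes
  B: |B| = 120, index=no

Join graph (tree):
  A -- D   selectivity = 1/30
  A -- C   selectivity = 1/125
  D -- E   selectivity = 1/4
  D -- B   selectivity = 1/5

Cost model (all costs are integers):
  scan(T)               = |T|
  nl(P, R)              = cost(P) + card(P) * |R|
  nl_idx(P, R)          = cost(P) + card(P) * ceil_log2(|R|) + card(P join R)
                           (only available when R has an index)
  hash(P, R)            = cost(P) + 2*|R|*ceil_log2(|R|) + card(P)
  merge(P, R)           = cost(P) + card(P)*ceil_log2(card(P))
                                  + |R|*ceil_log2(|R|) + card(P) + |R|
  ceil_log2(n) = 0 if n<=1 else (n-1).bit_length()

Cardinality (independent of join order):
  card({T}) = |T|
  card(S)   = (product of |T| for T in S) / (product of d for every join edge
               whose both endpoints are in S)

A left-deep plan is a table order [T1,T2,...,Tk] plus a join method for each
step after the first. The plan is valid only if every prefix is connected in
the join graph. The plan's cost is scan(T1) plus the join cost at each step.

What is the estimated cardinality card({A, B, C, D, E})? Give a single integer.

Tables in S: A(250), B(120), C(120), D(120), E(300)
Edges inside S: A-D(d=30), A-C(d=125), D-E(d=4), D-B(d=5)
numerator = 250 * 120 * 120 * 120 * 300 = 129600000000
denominator = 30 * 125 * 4 * 5 = 75000
card(S) = 129600000000 / 75000 = 1728000

1728000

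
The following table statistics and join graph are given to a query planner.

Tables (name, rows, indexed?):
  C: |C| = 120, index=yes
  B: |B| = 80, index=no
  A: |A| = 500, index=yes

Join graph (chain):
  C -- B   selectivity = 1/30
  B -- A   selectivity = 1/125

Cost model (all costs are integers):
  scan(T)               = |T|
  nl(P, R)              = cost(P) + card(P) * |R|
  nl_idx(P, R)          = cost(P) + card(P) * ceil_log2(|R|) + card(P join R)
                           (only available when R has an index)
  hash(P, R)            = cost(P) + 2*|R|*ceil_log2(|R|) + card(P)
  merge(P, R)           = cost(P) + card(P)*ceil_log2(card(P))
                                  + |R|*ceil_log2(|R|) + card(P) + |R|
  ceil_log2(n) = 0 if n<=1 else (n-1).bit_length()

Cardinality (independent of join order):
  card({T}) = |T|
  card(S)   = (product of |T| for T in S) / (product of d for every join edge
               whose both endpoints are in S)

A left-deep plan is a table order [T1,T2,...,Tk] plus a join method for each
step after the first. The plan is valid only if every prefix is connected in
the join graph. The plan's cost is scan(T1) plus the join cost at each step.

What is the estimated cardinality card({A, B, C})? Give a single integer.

1280

Tables in S: A(500), B(80), C(120)
Edges inside S: C-B(d=30), B-A(d=125)
numerator = 500 * 80 * 120 = 4800000
denominator = 30 * 125 = 3750
card(S) = 4800000 / 3750 = 1280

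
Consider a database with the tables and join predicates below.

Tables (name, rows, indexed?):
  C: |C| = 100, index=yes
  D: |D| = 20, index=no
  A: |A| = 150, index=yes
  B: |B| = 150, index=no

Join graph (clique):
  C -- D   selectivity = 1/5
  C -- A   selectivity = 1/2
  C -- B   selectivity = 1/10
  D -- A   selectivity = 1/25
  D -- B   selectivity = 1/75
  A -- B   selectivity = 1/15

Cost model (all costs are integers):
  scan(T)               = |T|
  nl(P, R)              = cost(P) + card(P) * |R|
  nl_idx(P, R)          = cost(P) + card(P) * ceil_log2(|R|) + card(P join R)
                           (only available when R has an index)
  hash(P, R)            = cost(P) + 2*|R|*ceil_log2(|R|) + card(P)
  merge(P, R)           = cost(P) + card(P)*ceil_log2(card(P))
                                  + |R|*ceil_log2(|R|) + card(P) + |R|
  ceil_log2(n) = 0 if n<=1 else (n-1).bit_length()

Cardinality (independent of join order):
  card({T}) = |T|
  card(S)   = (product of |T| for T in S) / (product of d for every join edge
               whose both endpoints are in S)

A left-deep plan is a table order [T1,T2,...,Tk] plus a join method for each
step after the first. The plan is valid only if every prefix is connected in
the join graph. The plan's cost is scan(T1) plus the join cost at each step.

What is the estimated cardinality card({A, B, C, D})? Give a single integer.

Tables in S: A(150), B(150), C(100), D(20)
Edges inside S: C-D(d=5), C-A(d=2), C-B(d=10), D-A(d=25), D-B(d=75), A-B(d=15)
numerator = 150 * 150 * 100 * 20 = 45000000
denominator = 5 * 2 * 10 * 25 * 75 * 15 = 2812500
card(S) = 45000000 / 2812500 = 16

16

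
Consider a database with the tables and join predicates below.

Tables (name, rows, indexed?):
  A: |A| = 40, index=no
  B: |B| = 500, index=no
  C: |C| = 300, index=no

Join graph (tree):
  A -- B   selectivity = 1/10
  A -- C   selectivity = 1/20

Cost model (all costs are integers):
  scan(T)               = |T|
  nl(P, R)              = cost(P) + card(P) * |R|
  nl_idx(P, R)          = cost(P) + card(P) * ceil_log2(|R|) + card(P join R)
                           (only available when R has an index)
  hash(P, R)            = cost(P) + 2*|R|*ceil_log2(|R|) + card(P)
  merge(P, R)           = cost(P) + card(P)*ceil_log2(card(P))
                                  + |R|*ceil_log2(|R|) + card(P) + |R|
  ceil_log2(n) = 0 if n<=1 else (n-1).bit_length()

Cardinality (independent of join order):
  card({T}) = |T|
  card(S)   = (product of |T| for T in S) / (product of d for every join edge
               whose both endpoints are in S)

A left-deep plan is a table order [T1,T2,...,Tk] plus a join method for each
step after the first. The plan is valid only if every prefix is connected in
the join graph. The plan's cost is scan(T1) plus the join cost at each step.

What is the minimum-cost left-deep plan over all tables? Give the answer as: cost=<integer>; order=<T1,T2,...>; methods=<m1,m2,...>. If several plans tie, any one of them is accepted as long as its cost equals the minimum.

cost=8880; order=B,A,C; methods=hash,hash

Selinger DP (subsets sized 1..n):
  {A}: scan cost=40, card=40
  {B}: scan cost=500, card=500
  {C}: scan cost=300, card=300
  {AB}: card=2000; try (A,hash)→1480, (B,merge)→5320, (A,merge)→5780, (B,hash)→9080, (B,nl)→20040, (A,nl)→20500; best=1480 via (A,hash)
  {AC}: card=600; try (A,hash)→1080, (C,merge)→3320, (A,merge)→3580, (C,hash)→5480, (C,nl)→12040, (A,nl)→12300; best=1080 via (A,hash)
  {ABC}: card=30000; try (C,hash)→8880, (B,hash)→10680, (B,merge)→12680, (C,merge)→28480, (B,nl)→301080, (C,nl)→601480; best=8880 via (C,hash)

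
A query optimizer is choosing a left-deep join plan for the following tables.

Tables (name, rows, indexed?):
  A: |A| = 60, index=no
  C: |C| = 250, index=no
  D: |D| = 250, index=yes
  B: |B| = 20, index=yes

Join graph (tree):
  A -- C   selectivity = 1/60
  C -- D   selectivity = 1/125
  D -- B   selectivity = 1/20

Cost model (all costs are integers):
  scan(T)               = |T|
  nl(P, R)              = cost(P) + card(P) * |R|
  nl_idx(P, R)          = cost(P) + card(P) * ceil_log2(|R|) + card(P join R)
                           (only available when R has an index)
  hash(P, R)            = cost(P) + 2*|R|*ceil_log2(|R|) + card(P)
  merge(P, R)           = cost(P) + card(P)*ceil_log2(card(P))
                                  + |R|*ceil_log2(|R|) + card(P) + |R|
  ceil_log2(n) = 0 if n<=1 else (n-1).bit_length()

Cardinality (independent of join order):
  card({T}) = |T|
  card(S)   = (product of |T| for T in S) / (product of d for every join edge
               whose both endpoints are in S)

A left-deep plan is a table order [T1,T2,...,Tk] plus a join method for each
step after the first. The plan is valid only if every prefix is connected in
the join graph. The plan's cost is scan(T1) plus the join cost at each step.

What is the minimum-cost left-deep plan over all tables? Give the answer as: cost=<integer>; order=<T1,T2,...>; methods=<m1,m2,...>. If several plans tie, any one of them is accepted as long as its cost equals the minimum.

cost=4420; order=C,A,D,B; methods=hash,nl_idx,hash

Selinger DP (subsets sized 1..n):
  {A}: scan cost=60, card=60
  {C}: scan cost=250, card=250
  {D}: scan cost=250, card=250
  {B}: scan cost=20, card=20
  {AC}: card=250; try (A,hash)→1220, (C,merge)→2730, (A,merge)→2920, (C,hash)→4120, (C,nl)→15060, (A,nl)→15250; best=1220 via (A,hash)
  {CD}: card=500; try (D,nl_idx)→2750, (D,hash)→4500, (C,hash)→4500, (D,merge)→4750, (C,merge)→4750, (D,nl)→62750 …(+1); best=2750 via (D,nl_idx)
  {BD}: card=250; try (D,nl_idx)→430, (B,hash)→700, (B,nl_idx)→1750, (D,merge)→2390, (B,merge)→2620, (D,hash)→4040 …(+2); best=430 via (D,nl_idx)
  {ACD}: card=500; try (D,nl_idx)→3720, (A,hash)→3970, (D,hash)→5470, (D,merge)→5720, (A,merge)→8170, (A,nl)→32750 …(+1); best=3720 via (D,nl_idx)
  {BCD}: card=500; try (B,hash)→3450, (C,hash)→4680, (C,merge)→4930, (B,nl_idx)→5750, (B,merge)→7870, (B,nl)→12750 …(+1); best=3450 via (B,hash)
  {ABCD}: card=500; try (B,hash)→4420, (A,hash)→4670, (B,nl_idx)→6720, (B,merge)→8840, (A,merge)→8870, (B,nl)→13720 …(+1); best=4420 via (B,hash)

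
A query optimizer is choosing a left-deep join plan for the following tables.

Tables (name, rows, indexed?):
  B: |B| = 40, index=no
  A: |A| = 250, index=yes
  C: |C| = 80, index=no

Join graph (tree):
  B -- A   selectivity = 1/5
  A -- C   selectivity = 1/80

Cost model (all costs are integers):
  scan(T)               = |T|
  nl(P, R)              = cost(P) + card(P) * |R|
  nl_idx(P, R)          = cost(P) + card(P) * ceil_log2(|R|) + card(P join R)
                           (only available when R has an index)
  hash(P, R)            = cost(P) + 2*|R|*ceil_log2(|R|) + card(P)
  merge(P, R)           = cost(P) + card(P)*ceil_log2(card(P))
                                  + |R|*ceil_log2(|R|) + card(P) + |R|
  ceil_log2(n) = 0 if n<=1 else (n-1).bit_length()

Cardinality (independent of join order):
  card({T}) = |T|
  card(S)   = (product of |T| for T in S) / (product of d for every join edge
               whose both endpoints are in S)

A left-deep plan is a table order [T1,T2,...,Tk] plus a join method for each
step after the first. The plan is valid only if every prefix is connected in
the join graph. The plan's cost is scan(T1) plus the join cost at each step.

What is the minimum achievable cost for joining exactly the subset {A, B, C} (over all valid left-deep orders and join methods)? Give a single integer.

Selinger DP over subsets of {A,B,C}:
  {B}: scan cost=40, card=40
  {A}: scan cost=250, card=250
  {C}: scan cost=80, card=80
  {AB}: card=2000; try (B,hash)→980, (A,nl_idx)→2360, (A,merge)→2570, (B,merge)→2780, (A,hash)→4080, (A,nl)→10040 …(+1); best=980 via (B,hash)
  {AC}: card=250; try (A,nl_idx)→970, (C,hash)→1620, (A,merge)→2970, (C,merge)→3140, (A,hash)→4160, (A,nl)→20080 …(+1); best=970 via (A,nl_idx)
  {ABC}: card=2000; try (B,hash)→1700, (B,merge)→3500, (C,hash)→4100, (B,nl)→10970, (C,merge)→25620, (C,nl)→160980; best=1700 via (B,hash)

1700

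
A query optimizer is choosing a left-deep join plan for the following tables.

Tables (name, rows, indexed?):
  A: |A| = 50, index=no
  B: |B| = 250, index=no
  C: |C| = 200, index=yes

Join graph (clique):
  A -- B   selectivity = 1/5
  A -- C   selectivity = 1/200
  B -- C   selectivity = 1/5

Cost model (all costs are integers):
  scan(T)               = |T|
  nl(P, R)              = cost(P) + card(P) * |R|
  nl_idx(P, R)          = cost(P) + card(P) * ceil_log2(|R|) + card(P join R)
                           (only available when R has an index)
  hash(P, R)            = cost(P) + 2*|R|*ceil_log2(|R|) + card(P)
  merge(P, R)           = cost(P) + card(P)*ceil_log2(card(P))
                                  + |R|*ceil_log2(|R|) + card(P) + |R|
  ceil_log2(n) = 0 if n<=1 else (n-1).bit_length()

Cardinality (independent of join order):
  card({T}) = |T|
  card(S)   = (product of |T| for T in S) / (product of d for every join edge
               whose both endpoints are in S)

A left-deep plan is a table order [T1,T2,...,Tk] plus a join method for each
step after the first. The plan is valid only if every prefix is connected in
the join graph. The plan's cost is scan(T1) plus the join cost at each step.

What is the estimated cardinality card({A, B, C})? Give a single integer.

Tables in S: A(50), B(250), C(200)
Edges inside S: A-B(d=5), A-C(d=200), B-C(d=5)
numerator = 50 * 250 * 200 = 2500000
denominator = 5 * 200 * 5 = 5000
card(S) = 2500000 / 5000 = 500

500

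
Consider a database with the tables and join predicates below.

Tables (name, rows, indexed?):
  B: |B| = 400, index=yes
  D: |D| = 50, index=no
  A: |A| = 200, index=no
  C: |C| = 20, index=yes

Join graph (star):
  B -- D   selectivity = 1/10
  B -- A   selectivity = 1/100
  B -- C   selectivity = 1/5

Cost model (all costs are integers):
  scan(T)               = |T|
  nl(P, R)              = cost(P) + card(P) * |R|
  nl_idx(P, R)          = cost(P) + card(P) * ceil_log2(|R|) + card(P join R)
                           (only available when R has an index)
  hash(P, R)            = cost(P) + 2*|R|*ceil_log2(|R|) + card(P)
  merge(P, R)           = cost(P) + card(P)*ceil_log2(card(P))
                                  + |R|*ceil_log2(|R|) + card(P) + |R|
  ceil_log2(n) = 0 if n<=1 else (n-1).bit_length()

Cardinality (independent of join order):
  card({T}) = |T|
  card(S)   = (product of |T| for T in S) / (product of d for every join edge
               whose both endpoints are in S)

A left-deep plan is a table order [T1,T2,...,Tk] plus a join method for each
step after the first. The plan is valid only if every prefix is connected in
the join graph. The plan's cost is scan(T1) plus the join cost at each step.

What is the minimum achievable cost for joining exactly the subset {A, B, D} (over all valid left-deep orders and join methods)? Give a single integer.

Selinger DP over subsets of {A,B,D}:
  {B}: scan cost=400, card=400
  {D}: scan cost=50, card=50
  {A}: scan cost=200, card=200
  {BD}: card=2000; try (D,hash)→1400, (B,nl_idx)→2500, (B,merge)→4400, (D,merge)→4750, (B,hash)→7300, (B,nl)→20050 …(+1); best=1400 via (D,hash)
  {AB}: card=800; try (B,nl_idx)→2800, (A,hash)→4000, (B,merge)→6000, (A,merge)→6200, (B,hash)→7600, (B,nl)→80200 …(+1); best=2800 via (B,nl_idx)
  {ABD}: card=4000; try (D,hash)→4200, (A,hash)→6600, (D,merge)→11950, (A,merge)→27200, (D,nl)→42800, (A,nl)→401400; best=4200 via (D,hash)

4200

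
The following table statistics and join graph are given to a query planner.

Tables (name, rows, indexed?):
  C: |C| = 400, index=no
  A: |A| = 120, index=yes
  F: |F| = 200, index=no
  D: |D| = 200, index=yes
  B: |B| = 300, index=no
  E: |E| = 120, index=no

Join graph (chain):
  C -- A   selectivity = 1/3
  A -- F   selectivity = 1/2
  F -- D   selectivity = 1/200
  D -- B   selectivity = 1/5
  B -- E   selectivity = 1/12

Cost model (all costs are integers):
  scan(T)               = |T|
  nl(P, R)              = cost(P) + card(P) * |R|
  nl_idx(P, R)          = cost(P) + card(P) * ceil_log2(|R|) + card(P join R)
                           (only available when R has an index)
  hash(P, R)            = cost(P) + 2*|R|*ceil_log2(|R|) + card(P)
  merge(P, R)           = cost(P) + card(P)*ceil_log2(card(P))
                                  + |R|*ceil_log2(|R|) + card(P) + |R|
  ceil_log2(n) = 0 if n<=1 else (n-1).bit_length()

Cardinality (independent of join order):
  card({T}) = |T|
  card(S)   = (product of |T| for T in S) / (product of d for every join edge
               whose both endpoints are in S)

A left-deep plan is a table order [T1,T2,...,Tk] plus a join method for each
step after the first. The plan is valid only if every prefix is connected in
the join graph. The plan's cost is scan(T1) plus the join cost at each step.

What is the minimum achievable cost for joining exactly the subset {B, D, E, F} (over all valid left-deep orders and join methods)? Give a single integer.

Selinger DP over subsets of {B,D,E,F}:
  {F}: scan cost=200, card=200
  {D}: scan cost=200, card=200
  {B}: scan cost=300, card=300
  {E}: scan cost=120, card=120
  {DF}: card=200; try (D,nl_idx)→2000, (F,hash)→3600, (D,hash)→3600, (F,merge)→3800, (D,merge)→3800, (F,nl)→40200 …(+1); best=2000 via (D,nl_idx)
  {BD}: card=12000; try (D,hash)→3800, (B,merge)→5000, (D,merge)→5100, (B,hash)→5800, (D,nl_idx)→14700, (B,nl)→60200 …(+1); best=3800 via (D,hash)
  {BE}: card=3000; try (E,hash)→2280, (B,merge)→4080, (E,merge)→4260, (B,hash)→5640, (B,nl)→36120, (E,nl)→36300; best=2280 via (E,hash)
  {BDF}: card=12000; try (B,merge)→6800, (B,hash)→7600, (F,hash)→19000, (B,nl)→62000, (F,merge)→185600, (F,nl)→2403800; best=6800 via (B,merge)
  {BDE}: card=120000; try (D,hash)→8480, (E,hash)→17480, (D,merge)→43080, (D,nl_idx)→146280, (E,merge)→184760, (D,nl)→602280 …(+1); best=8480 via (D,hash)
  {BDEF}: card=120000; try (E,hash)→20480, (F,hash)→131680, (E,merge)→187760, (E,nl)→1446800, (F,merge)→2170280, (F,nl)→24008480; best=20480 via (E,hash)

20480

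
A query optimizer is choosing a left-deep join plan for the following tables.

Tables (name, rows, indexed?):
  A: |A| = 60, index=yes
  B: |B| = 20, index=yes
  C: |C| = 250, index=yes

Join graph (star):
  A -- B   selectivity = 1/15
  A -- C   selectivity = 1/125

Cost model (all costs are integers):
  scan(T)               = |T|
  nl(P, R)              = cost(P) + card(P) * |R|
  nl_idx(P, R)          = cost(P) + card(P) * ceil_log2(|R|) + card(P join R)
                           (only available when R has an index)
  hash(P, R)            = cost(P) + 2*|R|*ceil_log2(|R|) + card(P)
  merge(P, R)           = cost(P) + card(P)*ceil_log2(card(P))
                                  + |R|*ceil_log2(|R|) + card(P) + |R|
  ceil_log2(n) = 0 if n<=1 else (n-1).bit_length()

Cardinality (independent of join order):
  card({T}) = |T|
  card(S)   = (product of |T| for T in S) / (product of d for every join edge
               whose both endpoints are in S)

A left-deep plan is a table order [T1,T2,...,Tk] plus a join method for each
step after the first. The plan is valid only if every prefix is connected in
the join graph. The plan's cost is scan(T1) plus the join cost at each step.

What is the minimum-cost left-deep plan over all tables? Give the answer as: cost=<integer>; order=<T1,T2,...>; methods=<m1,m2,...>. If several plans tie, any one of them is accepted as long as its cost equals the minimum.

Selinger DP (subsets sized 1..n):
  {A}: scan cost=60, card=60
  {B}: scan cost=20, card=20
  {C}: scan cost=250, card=250
  {AB}: card=80; try (A,nl_idx)→220, (B,hash)→320, (B,nl_idx)→440, (A,merge)→560, (B,merge)→600, (A,hash)→760 …(+2); best=220 via (A,nl_idx)
  {AC}: card=120; try (C,nl_idx)→660, (A,hash)→1220, (A,nl_idx)→1870, (C,merge)→2730, (A,merge)→2920, (C,hash)→4120 …(+2); best=660 via (C,nl_idx)
  {ABC}: card=160; try (B,hash)→980, (C,nl_idx)→1020, (B,nl_idx)→1420, (B,merge)→1740, (B,nl)→3060, (C,merge)→3110 …(+2); best=980 via (B,hash)

cost=980; order=A,C,B; methods=nl_idx,hash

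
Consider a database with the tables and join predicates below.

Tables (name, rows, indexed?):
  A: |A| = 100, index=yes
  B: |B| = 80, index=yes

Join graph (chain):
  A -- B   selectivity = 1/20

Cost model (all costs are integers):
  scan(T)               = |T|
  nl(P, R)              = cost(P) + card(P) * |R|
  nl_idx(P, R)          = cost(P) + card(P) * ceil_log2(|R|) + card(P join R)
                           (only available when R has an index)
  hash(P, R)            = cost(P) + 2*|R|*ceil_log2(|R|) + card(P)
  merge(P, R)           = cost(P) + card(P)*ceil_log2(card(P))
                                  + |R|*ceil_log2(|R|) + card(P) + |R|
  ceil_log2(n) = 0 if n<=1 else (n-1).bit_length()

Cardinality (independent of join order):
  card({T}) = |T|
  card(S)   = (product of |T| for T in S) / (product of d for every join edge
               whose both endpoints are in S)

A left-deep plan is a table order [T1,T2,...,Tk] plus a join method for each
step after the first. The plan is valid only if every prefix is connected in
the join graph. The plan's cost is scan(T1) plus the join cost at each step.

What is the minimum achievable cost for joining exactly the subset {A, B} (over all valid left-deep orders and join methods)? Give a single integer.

Selinger DP over subsets of {A,B}:
  {A}: scan cost=100, card=100
  {B}: scan cost=80, card=80
  {AB}: card=400; try (A,nl_idx)→1040, (B,nl_idx)→1200, (B,hash)→1320, (A,merge)→1520, (B,merge)→1540, (A,hash)→1560 …(+2); best=1040 via (A,nl_idx)

1040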